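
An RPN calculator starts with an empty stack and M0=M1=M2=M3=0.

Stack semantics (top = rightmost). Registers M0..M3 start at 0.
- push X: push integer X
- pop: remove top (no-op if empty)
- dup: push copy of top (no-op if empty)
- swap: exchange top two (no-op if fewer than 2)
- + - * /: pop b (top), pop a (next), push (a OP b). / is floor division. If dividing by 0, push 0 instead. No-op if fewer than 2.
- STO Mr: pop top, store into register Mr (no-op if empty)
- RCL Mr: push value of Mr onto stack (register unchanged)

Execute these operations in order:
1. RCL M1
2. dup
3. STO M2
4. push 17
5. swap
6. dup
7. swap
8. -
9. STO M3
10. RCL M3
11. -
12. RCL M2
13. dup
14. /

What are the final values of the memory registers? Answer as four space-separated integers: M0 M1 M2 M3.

After op 1 (RCL M1): stack=[0] mem=[0,0,0,0]
After op 2 (dup): stack=[0,0] mem=[0,0,0,0]
After op 3 (STO M2): stack=[0] mem=[0,0,0,0]
After op 4 (push 17): stack=[0,17] mem=[0,0,0,0]
After op 5 (swap): stack=[17,0] mem=[0,0,0,0]
After op 6 (dup): stack=[17,0,0] mem=[0,0,0,0]
After op 7 (swap): stack=[17,0,0] mem=[0,0,0,0]
After op 8 (-): stack=[17,0] mem=[0,0,0,0]
After op 9 (STO M3): stack=[17] mem=[0,0,0,0]
After op 10 (RCL M3): stack=[17,0] mem=[0,0,0,0]
After op 11 (-): stack=[17] mem=[0,0,0,0]
After op 12 (RCL M2): stack=[17,0] mem=[0,0,0,0]
After op 13 (dup): stack=[17,0,0] mem=[0,0,0,0]
After op 14 (/): stack=[17,0] mem=[0,0,0,0]

Answer: 0 0 0 0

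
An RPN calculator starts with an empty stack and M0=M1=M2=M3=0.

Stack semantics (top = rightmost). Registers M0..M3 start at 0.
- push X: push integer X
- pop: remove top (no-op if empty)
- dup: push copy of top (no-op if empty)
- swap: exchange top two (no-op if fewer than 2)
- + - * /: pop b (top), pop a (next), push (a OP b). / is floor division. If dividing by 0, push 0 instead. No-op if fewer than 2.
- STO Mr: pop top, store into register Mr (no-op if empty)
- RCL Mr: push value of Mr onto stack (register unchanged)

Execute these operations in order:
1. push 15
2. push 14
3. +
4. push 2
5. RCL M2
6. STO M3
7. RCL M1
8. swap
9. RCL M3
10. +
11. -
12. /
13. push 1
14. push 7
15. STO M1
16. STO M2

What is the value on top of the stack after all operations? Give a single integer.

Answer: -15

Derivation:
After op 1 (push 15): stack=[15] mem=[0,0,0,0]
After op 2 (push 14): stack=[15,14] mem=[0,0,0,0]
After op 3 (+): stack=[29] mem=[0,0,0,0]
After op 4 (push 2): stack=[29,2] mem=[0,0,0,0]
After op 5 (RCL M2): stack=[29,2,0] mem=[0,0,0,0]
After op 6 (STO M3): stack=[29,2] mem=[0,0,0,0]
After op 7 (RCL M1): stack=[29,2,0] mem=[0,0,0,0]
After op 8 (swap): stack=[29,0,2] mem=[0,0,0,0]
After op 9 (RCL M3): stack=[29,0,2,0] mem=[0,0,0,0]
After op 10 (+): stack=[29,0,2] mem=[0,0,0,0]
After op 11 (-): stack=[29,-2] mem=[0,0,0,0]
After op 12 (/): stack=[-15] mem=[0,0,0,0]
After op 13 (push 1): stack=[-15,1] mem=[0,0,0,0]
After op 14 (push 7): stack=[-15,1,7] mem=[0,0,0,0]
After op 15 (STO M1): stack=[-15,1] mem=[0,7,0,0]
After op 16 (STO M2): stack=[-15] mem=[0,7,1,0]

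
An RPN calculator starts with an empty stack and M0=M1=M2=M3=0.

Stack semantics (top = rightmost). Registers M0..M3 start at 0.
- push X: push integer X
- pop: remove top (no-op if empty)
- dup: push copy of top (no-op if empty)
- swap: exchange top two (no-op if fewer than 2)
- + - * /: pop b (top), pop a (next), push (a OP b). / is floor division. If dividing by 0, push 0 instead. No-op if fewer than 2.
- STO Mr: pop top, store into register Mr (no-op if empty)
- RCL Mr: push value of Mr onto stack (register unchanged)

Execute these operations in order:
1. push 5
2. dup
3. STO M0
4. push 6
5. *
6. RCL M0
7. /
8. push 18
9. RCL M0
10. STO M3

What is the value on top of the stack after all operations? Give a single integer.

After op 1 (push 5): stack=[5] mem=[0,0,0,0]
After op 2 (dup): stack=[5,5] mem=[0,0,0,0]
After op 3 (STO M0): stack=[5] mem=[5,0,0,0]
After op 4 (push 6): stack=[5,6] mem=[5,0,0,0]
After op 5 (*): stack=[30] mem=[5,0,0,0]
After op 6 (RCL M0): stack=[30,5] mem=[5,0,0,0]
After op 7 (/): stack=[6] mem=[5,0,0,0]
After op 8 (push 18): stack=[6,18] mem=[5,0,0,0]
After op 9 (RCL M0): stack=[6,18,5] mem=[5,0,0,0]
After op 10 (STO M3): stack=[6,18] mem=[5,0,0,5]

Answer: 18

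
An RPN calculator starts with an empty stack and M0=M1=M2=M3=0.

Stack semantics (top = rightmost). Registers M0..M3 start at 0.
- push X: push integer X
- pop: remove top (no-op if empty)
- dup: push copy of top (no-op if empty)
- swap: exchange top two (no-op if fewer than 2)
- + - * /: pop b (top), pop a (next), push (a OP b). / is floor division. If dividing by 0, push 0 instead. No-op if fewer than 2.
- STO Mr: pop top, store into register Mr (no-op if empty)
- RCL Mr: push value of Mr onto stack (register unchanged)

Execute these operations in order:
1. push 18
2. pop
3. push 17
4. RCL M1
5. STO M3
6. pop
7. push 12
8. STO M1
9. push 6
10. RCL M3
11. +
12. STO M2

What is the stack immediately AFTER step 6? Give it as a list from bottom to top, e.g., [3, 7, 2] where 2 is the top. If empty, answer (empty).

After op 1 (push 18): stack=[18] mem=[0,0,0,0]
After op 2 (pop): stack=[empty] mem=[0,0,0,0]
After op 3 (push 17): stack=[17] mem=[0,0,0,0]
After op 4 (RCL M1): stack=[17,0] mem=[0,0,0,0]
After op 5 (STO M3): stack=[17] mem=[0,0,0,0]
After op 6 (pop): stack=[empty] mem=[0,0,0,0]

(empty)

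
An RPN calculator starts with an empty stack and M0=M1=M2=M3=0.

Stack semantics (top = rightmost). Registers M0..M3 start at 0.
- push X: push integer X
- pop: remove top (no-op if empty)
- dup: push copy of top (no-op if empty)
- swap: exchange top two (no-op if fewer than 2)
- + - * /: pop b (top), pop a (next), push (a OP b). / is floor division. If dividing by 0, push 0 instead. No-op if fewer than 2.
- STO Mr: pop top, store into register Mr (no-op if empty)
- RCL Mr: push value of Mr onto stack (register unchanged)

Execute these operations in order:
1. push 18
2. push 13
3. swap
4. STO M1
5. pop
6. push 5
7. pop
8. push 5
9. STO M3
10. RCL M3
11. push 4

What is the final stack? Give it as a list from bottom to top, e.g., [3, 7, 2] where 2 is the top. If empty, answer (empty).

Answer: [5, 4]

Derivation:
After op 1 (push 18): stack=[18] mem=[0,0,0,0]
After op 2 (push 13): stack=[18,13] mem=[0,0,0,0]
After op 3 (swap): stack=[13,18] mem=[0,0,0,0]
After op 4 (STO M1): stack=[13] mem=[0,18,0,0]
After op 5 (pop): stack=[empty] mem=[0,18,0,0]
After op 6 (push 5): stack=[5] mem=[0,18,0,0]
After op 7 (pop): stack=[empty] mem=[0,18,0,0]
After op 8 (push 5): stack=[5] mem=[0,18,0,0]
After op 9 (STO M3): stack=[empty] mem=[0,18,0,5]
After op 10 (RCL M3): stack=[5] mem=[0,18,0,5]
After op 11 (push 4): stack=[5,4] mem=[0,18,0,5]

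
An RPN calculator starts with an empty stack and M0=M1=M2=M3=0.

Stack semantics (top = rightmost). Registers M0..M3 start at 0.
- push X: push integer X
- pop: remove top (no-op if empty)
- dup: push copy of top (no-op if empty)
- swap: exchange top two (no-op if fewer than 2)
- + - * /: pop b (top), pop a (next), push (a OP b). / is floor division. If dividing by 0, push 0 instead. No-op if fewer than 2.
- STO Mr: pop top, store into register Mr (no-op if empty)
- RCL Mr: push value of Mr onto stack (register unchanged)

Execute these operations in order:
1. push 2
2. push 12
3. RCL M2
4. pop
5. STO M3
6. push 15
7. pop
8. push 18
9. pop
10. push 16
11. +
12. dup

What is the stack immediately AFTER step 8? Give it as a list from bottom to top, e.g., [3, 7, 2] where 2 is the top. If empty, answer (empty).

After op 1 (push 2): stack=[2] mem=[0,0,0,0]
After op 2 (push 12): stack=[2,12] mem=[0,0,0,0]
After op 3 (RCL M2): stack=[2,12,0] mem=[0,0,0,0]
After op 4 (pop): stack=[2,12] mem=[0,0,0,0]
After op 5 (STO M3): stack=[2] mem=[0,0,0,12]
After op 6 (push 15): stack=[2,15] mem=[0,0,0,12]
After op 7 (pop): stack=[2] mem=[0,0,0,12]
After op 8 (push 18): stack=[2,18] mem=[0,0,0,12]

[2, 18]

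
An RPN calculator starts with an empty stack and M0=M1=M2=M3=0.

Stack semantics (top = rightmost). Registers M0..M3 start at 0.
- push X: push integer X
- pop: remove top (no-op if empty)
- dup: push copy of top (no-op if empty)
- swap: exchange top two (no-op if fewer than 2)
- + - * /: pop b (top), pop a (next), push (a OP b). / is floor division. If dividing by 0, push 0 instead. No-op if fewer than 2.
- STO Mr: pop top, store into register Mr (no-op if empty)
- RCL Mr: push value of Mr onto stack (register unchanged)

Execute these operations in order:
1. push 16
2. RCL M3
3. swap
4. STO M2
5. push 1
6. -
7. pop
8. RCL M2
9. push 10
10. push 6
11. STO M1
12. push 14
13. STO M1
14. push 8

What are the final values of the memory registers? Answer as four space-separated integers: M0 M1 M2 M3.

Answer: 0 14 16 0

Derivation:
After op 1 (push 16): stack=[16] mem=[0,0,0,0]
After op 2 (RCL M3): stack=[16,0] mem=[0,0,0,0]
After op 3 (swap): stack=[0,16] mem=[0,0,0,0]
After op 4 (STO M2): stack=[0] mem=[0,0,16,0]
After op 5 (push 1): stack=[0,1] mem=[0,0,16,0]
After op 6 (-): stack=[-1] mem=[0,0,16,0]
After op 7 (pop): stack=[empty] mem=[0,0,16,0]
After op 8 (RCL M2): stack=[16] mem=[0,0,16,0]
After op 9 (push 10): stack=[16,10] mem=[0,0,16,0]
After op 10 (push 6): stack=[16,10,6] mem=[0,0,16,0]
After op 11 (STO M1): stack=[16,10] mem=[0,6,16,0]
After op 12 (push 14): stack=[16,10,14] mem=[0,6,16,0]
After op 13 (STO M1): stack=[16,10] mem=[0,14,16,0]
After op 14 (push 8): stack=[16,10,8] mem=[0,14,16,0]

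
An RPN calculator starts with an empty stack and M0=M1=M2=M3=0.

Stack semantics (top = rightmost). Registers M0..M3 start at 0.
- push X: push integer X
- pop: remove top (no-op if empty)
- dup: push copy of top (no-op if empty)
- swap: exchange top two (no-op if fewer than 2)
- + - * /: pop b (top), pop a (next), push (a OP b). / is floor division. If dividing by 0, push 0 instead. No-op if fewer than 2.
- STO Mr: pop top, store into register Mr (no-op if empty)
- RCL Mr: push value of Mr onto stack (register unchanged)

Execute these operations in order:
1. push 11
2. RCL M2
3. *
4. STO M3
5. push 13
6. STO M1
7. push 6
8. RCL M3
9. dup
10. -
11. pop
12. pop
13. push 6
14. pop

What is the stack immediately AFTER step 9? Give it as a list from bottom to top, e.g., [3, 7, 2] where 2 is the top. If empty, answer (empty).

After op 1 (push 11): stack=[11] mem=[0,0,0,0]
After op 2 (RCL M2): stack=[11,0] mem=[0,0,0,0]
After op 3 (*): stack=[0] mem=[0,0,0,0]
After op 4 (STO M3): stack=[empty] mem=[0,0,0,0]
After op 5 (push 13): stack=[13] mem=[0,0,0,0]
After op 6 (STO M1): stack=[empty] mem=[0,13,0,0]
After op 7 (push 6): stack=[6] mem=[0,13,0,0]
After op 8 (RCL M3): stack=[6,0] mem=[0,13,0,0]
After op 9 (dup): stack=[6,0,0] mem=[0,13,0,0]

[6, 0, 0]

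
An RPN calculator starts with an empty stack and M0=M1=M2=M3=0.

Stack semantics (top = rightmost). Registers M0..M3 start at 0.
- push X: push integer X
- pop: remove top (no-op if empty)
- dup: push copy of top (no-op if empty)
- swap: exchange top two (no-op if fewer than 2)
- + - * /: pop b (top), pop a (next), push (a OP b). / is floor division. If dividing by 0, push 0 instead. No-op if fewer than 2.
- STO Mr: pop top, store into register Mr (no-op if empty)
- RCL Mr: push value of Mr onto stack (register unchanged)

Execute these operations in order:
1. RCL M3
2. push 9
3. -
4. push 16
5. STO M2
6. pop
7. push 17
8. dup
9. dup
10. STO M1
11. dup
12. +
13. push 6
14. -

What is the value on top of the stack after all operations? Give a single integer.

After op 1 (RCL M3): stack=[0] mem=[0,0,0,0]
After op 2 (push 9): stack=[0,9] mem=[0,0,0,0]
After op 3 (-): stack=[-9] mem=[0,0,0,0]
After op 4 (push 16): stack=[-9,16] mem=[0,0,0,0]
After op 5 (STO M2): stack=[-9] mem=[0,0,16,0]
After op 6 (pop): stack=[empty] mem=[0,0,16,0]
After op 7 (push 17): stack=[17] mem=[0,0,16,0]
After op 8 (dup): stack=[17,17] mem=[0,0,16,0]
After op 9 (dup): stack=[17,17,17] mem=[0,0,16,0]
After op 10 (STO M1): stack=[17,17] mem=[0,17,16,0]
After op 11 (dup): stack=[17,17,17] mem=[0,17,16,0]
After op 12 (+): stack=[17,34] mem=[0,17,16,0]
After op 13 (push 6): stack=[17,34,6] mem=[0,17,16,0]
After op 14 (-): stack=[17,28] mem=[0,17,16,0]

Answer: 28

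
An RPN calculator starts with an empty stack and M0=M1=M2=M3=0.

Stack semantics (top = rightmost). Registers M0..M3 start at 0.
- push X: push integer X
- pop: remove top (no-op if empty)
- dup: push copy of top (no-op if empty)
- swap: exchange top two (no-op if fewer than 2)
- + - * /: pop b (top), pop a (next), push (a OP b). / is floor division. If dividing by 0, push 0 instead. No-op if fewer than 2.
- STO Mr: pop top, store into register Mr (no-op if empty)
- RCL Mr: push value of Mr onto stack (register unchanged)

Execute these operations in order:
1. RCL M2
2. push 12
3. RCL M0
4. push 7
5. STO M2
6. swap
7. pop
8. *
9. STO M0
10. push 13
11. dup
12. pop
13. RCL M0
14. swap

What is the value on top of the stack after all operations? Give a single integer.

Answer: 13

Derivation:
After op 1 (RCL M2): stack=[0] mem=[0,0,0,0]
After op 2 (push 12): stack=[0,12] mem=[0,0,0,0]
After op 3 (RCL M0): stack=[0,12,0] mem=[0,0,0,0]
After op 4 (push 7): stack=[0,12,0,7] mem=[0,0,0,0]
After op 5 (STO M2): stack=[0,12,0] mem=[0,0,7,0]
After op 6 (swap): stack=[0,0,12] mem=[0,0,7,0]
After op 7 (pop): stack=[0,0] mem=[0,0,7,0]
After op 8 (*): stack=[0] mem=[0,0,7,0]
After op 9 (STO M0): stack=[empty] mem=[0,0,7,0]
After op 10 (push 13): stack=[13] mem=[0,0,7,0]
After op 11 (dup): stack=[13,13] mem=[0,0,7,0]
After op 12 (pop): stack=[13] mem=[0,0,7,0]
After op 13 (RCL M0): stack=[13,0] mem=[0,0,7,0]
After op 14 (swap): stack=[0,13] mem=[0,0,7,0]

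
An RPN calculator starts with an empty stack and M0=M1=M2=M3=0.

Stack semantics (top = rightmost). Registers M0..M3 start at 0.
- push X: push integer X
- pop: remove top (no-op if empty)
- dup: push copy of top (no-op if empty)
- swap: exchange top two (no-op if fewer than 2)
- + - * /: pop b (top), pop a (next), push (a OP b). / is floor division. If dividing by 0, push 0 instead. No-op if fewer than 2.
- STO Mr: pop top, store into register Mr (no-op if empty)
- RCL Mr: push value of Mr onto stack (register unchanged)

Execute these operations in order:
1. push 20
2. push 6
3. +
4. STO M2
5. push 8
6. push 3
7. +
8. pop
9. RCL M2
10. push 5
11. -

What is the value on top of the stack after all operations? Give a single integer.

After op 1 (push 20): stack=[20] mem=[0,0,0,0]
After op 2 (push 6): stack=[20,6] mem=[0,0,0,0]
After op 3 (+): stack=[26] mem=[0,0,0,0]
After op 4 (STO M2): stack=[empty] mem=[0,0,26,0]
After op 5 (push 8): stack=[8] mem=[0,0,26,0]
After op 6 (push 3): stack=[8,3] mem=[0,0,26,0]
After op 7 (+): stack=[11] mem=[0,0,26,0]
After op 8 (pop): stack=[empty] mem=[0,0,26,0]
After op 9 (RCL M2): stack=[26] mem=[0,0,26,0]
After op 10 (push 5): stack=[26,5] mem=[0,0,26,0]
After op 11 (-): stack=[21] mem=[0,0,26,0]

Answer: 21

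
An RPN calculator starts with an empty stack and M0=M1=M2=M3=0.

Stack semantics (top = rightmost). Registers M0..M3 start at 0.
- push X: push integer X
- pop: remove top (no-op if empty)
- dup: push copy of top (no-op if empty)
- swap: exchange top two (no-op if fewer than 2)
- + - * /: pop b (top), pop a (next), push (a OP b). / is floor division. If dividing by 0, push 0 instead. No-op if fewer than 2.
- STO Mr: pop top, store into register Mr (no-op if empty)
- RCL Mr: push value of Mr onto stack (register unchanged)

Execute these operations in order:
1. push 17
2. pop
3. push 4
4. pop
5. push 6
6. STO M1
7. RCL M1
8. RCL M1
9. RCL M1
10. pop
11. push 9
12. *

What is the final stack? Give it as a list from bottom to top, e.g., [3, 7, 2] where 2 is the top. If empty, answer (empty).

Answer: [6, 54]

Derivation:
After op 1 (push 17): stack=[17] mem=[0,0,0,0]
After op 2 (pop): stack=[empty] mem=[0,0,0,0]
After op 3 (push 4): stack=[4] mem=[0,0,0,0]
After op 4 (pop): stack=[empty] mem=[0,0,0,0]
After op 5 (push 6): stack=[6] mem=[0,0,0,0]
After op 6 (STO M1): stack=[empty] mem=[0,6,0,0]
After op 7 (RCL M1): stack=[6] mem=[0,6,0,0]
After op 8 (RCL M1): stack=[6,6] mem=[0,6,0,0]
After op 9 (RCL M1): stack=[6,6,6] mem=[0,6,0,0]
After op 10 (pop): stack=[6,6] mem=[0,6,0,0]
After op 11 (push 9): stack=[6,6,9] mem=[0,6,0,0]
After op 12 (*): stack=[6,54] mem=[0,6,0,0]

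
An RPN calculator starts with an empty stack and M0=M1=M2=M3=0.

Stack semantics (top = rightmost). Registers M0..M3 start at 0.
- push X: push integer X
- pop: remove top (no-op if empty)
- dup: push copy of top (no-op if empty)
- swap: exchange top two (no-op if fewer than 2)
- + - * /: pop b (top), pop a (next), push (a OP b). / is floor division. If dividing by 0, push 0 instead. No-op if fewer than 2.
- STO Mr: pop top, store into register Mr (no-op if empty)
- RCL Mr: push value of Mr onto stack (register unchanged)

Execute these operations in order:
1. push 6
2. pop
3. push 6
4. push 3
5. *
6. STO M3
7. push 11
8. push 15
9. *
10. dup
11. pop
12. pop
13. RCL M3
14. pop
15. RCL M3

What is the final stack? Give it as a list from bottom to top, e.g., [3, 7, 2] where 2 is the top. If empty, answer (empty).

Answer: [18]

Derivation:
After op 1 (push 6): stack=[6] mem=[0,0,0,0]
After op 2 (pop): stack=[empty] mem=[0,0,0,0]
After op 3 (push 6): stack=[6] mem=[0,0,0,0]
After op 4 (push 3): stack=[6,3] mem=[0,0,0,0]
After op 5 (*): stack=[18] mem=[0,0,0,0]
After op 6 (STO M3): stack=[empty] mem=[0,0,0,18]
After op 7 (push 11): stack=[11] mem=[0,0,0,18]
After op 8 (push 15): stack=[11,15] mem=[0,0,0,18]
After op 9 (*): stack=[165] mem=[0,0,0,18]
After op 10 (dup): stack=[165,165] mem=[0,0,0,18]
After op 11 (pop): stack=[165] mem=[0,0,0,18]
After op 12 (pop): stack=[empty] mem=[0,0,0,18]
After op 13 (RCL M3): stack=[18] mem=[0,0,0,18]
After op 14 (pop): stack=[empty] mem=[0,0,0,18]
After op 15 (RCL M3): stack=[18] mem=[0,0,0,18]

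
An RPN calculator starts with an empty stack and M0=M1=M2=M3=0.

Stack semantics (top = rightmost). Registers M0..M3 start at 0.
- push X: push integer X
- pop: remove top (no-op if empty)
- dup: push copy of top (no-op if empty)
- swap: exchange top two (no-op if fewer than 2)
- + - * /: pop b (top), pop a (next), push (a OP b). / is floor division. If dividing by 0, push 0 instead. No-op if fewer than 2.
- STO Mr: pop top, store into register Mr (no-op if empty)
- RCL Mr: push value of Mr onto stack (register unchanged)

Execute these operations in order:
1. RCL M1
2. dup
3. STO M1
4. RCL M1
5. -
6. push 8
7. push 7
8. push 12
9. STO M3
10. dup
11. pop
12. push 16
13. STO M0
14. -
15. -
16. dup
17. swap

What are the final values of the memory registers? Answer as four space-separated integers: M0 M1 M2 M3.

Answer: 16 0 0 12

Derivation:
After op 1 (RCL M1): stack=[0] mem=[0,0,0,0]
After op 2 (dup): stack=[0,0] mem=[0,0,0,0]
After op 3 (STO M1): stack=[0] mem=[0,0,0,0]
After op 4 (RCL M1): stack=[0,0] mem=[0,0,0,0]
After op 5 (-): stack=[0] mem=[0,0,0,0]
After op 6 (push 8): stack=[0,8] mem=[0,0,0,0]
After op 7 (push 7): stack=[0,8,7] mem=[0,0,0,0]
After op 8 (push 12): stack=[0,8,7,12] mem=[0,0,0,0]
After op 9 (STO M3): stack=[0,8,7] mem=[0,0,0,12]
After op 10 (dup): stack=[0,8,7,7] mem=[0,0,0,12]
After op 11 (pop): stack=[0,8,7] mem=[0,0,0,12]
After op 12 (push 16): stack=[0,8,7,16] mem=[0,0,0,12]
After op 13 (STO M0): stack=[0,8,7] mem=[16,0,0,12]
After op 14 (-): stack=[0,1] mem=[16,0,0,12]
After op 15 (-): stack=[-1] mem=[16,0,0,12]
After op 16 (dup): stack=[-1,-1] mem=[16,0,0,12]
After op 17 (swap): stack=[-1,-1] mem=[16,0,0,12]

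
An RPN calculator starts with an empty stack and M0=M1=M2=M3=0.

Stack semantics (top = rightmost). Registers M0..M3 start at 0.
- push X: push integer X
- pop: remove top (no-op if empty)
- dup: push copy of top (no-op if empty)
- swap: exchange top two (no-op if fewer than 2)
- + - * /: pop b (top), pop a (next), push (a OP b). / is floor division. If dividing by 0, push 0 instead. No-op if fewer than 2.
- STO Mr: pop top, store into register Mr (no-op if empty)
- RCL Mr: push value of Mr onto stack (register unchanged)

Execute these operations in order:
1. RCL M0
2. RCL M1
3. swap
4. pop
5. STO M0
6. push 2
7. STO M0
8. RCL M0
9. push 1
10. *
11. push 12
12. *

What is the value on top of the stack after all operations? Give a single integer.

Answer: 24

Derivation:
After op 1 (RCL M0): stack=[0] mem=[0,0,0,0]
After op 2 (RCL M1): stack=[0,0] mem=[0,0,0,0]
After op 3 (swap): stack=[0,0] mem=[0,0,0,0]
After op 4 (pop): stack=[0] mem=[0,0,0,0]
After op 5 (STO M0): stack=[empty] mem=[0,0,0,0]
After op 6 (push 2): stack=[2] mem=[0,0,0,0]
After op 7 (STO M0): stack=[empty] mem=[2,0,0,0]
After op 8 (RCL M0): stack=[2] mem=[2,0,0,0]
After op 9 (push 1): stack=[2,1] mem=[2,0,0,0]
After op 10 (*): stack=[2] mem=[2,0,0,0]
After op 11 (push 12): stack=[2,12] mem=[2,0,0,0]
After op 12 (*): stack=[24] mem=[2,0,0,0]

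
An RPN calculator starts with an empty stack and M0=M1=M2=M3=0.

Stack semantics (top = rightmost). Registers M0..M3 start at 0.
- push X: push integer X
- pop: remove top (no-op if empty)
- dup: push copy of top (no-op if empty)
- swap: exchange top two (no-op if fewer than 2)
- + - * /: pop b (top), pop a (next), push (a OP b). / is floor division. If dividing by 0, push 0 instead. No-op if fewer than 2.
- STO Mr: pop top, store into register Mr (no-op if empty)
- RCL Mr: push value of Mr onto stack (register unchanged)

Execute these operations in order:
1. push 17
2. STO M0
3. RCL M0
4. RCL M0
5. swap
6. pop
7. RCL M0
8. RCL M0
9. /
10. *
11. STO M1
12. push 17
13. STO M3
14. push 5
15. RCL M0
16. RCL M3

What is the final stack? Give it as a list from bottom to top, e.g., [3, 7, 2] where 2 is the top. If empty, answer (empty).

Answer: [5, 17, 17]

Derivation:
After op 1 (push 17): stack=[17] mem=[0,0,0,0]
After op 2 (STO M0): stack=[empty] mem=[17,0,0,0]
After op 3 (RCL M0): stack=[17] mem=[17,0,0,0]
After op 4 (RCL M0): stack=[17,17] mem=[17,0,0,0]
After op 5 (swap): stack=[17,17] mem=[17,0,0,0]
After op 6 (pop): stack=[17] mem=[17,0,0,0]
After op 7 (RCL M0): stack=[17,17] mem=[17,0,0,0]
After op 8 (RCL M0): stack=[17,17,17] mem=[17,0,0,0]
After op 9 (/): stack=[17,1] mem=[17,0,0,0]
After op 10 (*): stack=[17] mem=[17,0,0,0]
After op 11 (STO M1): stack=[empty] mem=[17,17,0,0]
After op 12 (push 17): stack=[17] mem=[17,17,0,0]
After op 13 (STO M3): stack=[empty] mem=[17,17,0,17]
After op 14 (push 5): stack=[5] mem=[17,17,0,17]
After op 15 (RCL M0): stack=[5,17] mem=[17,17,0,17]
After op 16 (RCL M3): stack=[5,17,17] mem=[17,17,0,17]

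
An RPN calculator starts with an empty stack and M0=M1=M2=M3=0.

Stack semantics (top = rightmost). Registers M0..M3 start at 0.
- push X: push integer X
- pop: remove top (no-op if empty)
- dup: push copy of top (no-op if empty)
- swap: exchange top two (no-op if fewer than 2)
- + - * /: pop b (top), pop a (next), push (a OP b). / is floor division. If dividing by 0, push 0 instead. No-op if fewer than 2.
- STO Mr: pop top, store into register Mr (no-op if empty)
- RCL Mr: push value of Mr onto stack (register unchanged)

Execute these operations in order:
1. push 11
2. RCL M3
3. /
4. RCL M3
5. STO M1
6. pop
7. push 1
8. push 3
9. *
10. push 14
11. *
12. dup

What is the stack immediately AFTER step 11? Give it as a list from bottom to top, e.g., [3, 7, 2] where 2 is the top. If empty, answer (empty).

After op 1 (push 11): stack=[11] mem=[0,0,0,0]
After op 2 (RCL M3): stack=[11,0] mem=[0,0,0,0]
After op 3 (/): stack=[0] mem=[0,0,0,0]
After op 4 (RCL M3): stack=[0,0] mem=[0,0,0,0]
After op 5 (STO M1): stack=[0] mem=[0,0,0,0]
After op 6 (pop): stack=[empty] mem=[0,0,0,0]
After op 7 (push 1): stack=[1] mem=[0,0,0,0]
After op 8 (push 3): stack=[1,3] mem=[0,0,0,0]
After op 9 (*): stack=[3] mem=[0,0,0,0]
After op 10 (push 14): stack=[3,14] mem=[0,0,0,0]
After op 11 (*): stack=[42] mem=[0,0,0,0]

[42]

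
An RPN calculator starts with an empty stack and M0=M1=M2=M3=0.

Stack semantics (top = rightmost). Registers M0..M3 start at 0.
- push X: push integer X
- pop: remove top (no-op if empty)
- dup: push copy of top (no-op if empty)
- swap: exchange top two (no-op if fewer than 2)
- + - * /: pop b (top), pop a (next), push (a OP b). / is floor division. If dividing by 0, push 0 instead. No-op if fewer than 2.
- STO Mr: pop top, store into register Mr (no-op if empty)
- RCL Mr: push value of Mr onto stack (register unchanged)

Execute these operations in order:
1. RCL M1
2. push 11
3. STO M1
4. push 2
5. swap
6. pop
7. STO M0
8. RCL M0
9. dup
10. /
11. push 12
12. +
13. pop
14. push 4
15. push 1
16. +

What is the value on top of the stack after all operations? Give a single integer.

Answer: 5

Derivation:
After op 1 (RCL M1): stack=[0] mem=[0,0,0,0]
After op 2 (push 11): stack=[0,11] mem=[0,0,0,0]
After op 3 (STO M1): stack=[0] mem=[0,11,0,0]
After op 4 (push 2): stack=[0,2] mem=[0,11,0,0]
After op 5 (swap): stack=[2,0] mem=[0,11,0,0]
After op 6 (pop): stack=[2] mem=[0,11,0,0]
After op 7 (STO M0): stack=[empty] mem=[2,11,0,0]
After op 8 (RCL M0): stack=[2] mem=[2,11,0,0]
After op 9 (dup): stack=[2,2] mem=[2,11,0,0]
After op 10 (/): stack=[1] mem=[2,11,0,0]
After op 11 (push 12): stack=[1,12] mem=[2,11,0,0]
After op 12 (+): stack=[13] mem=[2,11,0,0]
After op 13 (pop): stack=[empty] mem=[2,11,0,0]
After op 14 (push 4): stack=[4] mem=[2,11,0,0]
After op 15 (push 1): stack=[4,1] mem=[2,11,0,0]
After op 16 (+): stack=[5] mem=[2,11,0,0]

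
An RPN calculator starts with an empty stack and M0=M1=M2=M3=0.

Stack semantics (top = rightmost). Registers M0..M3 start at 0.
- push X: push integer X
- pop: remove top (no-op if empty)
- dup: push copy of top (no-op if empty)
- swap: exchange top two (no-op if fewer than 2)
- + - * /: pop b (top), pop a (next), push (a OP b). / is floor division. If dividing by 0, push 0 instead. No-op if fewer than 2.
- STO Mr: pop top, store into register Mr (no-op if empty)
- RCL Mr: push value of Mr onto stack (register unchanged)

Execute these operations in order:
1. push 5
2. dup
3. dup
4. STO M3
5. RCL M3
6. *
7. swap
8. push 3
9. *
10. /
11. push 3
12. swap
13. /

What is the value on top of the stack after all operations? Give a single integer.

After op 1 (push 5): stack=[5] mem=[0,0,0,0]
After op 2 (dup): stack=[5,5] mem=[0,0,0,0]
After op 3 (dup): stack=[5,5,5] mem=[0,0,0,0]
After op 4 (STO M3): stack=[5,5] mem=[0,0,0,5]
After op 5 (RCL M3): stack=[5,5,5] mem=[0,0,0,5]
After op 6 (*): stack=[5,25] mem=[0,0,0,5]
After op 7 (swap): stack=[25,5] mem=[0,0,0,5]
After op 8 (push 3): stack=[25,5,3] mem=[0,0,0,5]
After op 9 (*): stack=[25,15] mem=[0,0,0,5]
After op 10 (/): stack=[1] mem=[0,0,0,5]
After op 11 (push 3): stack=[1,3] mem=[0,0,0,5]
After op 12 (swap): stack=[3,1] mem=[0,0,0,5]
After op 13 (/): stack=[3] mem=[0,0,0,5]

Answer: 3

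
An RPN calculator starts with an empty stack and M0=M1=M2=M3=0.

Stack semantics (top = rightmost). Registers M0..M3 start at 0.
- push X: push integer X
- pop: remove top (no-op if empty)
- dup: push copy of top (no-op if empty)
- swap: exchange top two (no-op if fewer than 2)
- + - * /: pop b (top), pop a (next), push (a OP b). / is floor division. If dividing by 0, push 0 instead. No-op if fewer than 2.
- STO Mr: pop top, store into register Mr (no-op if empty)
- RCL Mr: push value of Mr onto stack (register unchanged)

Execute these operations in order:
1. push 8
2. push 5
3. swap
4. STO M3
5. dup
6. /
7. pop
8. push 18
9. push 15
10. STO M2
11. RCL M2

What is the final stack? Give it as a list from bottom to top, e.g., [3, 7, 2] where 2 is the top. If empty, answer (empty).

After op 1 (push 8): stack=[8] mem=[0,0,0,0]
After op 2 (push 5): stack=[8,5] mem=[0,0,0,0]
After op 3 (swap): stack=[5,8] mem=[0,0,0,0]
After op 4 (STO M3): stack=[5] mem=[0,0,0,8]
After op 5 (dup): stack=[5,5] mem=[0,0,0,8]
After op 6 (/): stack=[1] mem=[0,0,0,8]
After op 7 (pop): stack=[empty] mem=[0,0,0,8]
After op 8 (push 18): stack=[18] mem=[0,0,0,8]
After op 9 (push 15): stack=[18,15] mem=[0,0,0,8]
After op 10 (STO M2): stack=[18] mem=[0,0,15,8]
After op 11 (RCL M2): stack=[18,15] mem=[0,0,15,8]

Answer: [18, 15]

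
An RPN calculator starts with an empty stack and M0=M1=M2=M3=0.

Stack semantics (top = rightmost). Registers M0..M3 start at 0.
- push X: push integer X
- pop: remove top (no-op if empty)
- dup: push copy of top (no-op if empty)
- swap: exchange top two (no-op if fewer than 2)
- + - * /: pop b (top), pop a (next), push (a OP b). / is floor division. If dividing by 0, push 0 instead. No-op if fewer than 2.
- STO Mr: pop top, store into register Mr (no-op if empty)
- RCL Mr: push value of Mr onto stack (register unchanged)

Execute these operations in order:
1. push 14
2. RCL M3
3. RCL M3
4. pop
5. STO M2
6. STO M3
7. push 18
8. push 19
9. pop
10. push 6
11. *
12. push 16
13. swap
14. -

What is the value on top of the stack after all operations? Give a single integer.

Answer: -92

Derivation:
After op 1 (push 14): stack=[14] mem=[0,0,0,0]
After op 2 (RCL M3): stack=[14,0] mem=[0,0,0,0]
After op 3 (RCL M3): stack=[14,0,0] mem=[0,0,0,0]
After op 4 (pop): stack=[14,0] mem=[0,0,0,0]
After op 5 (STO M2): stack=[14] mem=[0,0,0,0]
After op 6 (STO M3): stack=[empty] mem=[0,0,0,14]
After op 7 (push 18): stack=[18] mem=[0,0,0,14]
After op 8 (push 19): stack=[18,19] mem=[0,0,0,14]
After op 9 (pop): stack=[18] mem=[0,0,0,14]
After op 10 (push 6): stack=[18,6] mem=[0,0,0,14]
After op 11 (*): stack=[108] mem=[0,0,0,14]
After op 12 (push 16): stack=[108,16] mem=[0,0,0,14]
After op 13 (swap): stack=[16,108] mem=[0,0,0,14]
After op 14 (-): stack=[-92] mem=[0,0,0,14]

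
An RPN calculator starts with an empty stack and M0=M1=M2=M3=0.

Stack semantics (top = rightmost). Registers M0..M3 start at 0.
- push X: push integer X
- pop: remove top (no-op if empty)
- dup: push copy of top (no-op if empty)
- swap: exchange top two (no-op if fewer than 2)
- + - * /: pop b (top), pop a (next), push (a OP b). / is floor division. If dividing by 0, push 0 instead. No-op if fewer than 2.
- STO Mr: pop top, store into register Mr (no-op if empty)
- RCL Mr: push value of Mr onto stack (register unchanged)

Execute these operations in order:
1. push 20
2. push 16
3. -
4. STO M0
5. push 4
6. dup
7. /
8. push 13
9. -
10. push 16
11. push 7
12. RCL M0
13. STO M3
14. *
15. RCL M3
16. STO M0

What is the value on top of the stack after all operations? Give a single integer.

After op 1 (push 20): stack=[20] mem=[0,0,0,0]
After op 2 (push 16): stack=[20,16] mem=[0,0,0,0]
After op 3 (-): stack=[4] mem=[0,0,0,0]
After op 4 (STO M0): stack=[empty] mem=[4,0,0,0]
After op 5 (push 4): stack=[4] mem=[4,0,0,0]
After op 6 (dup): stack=[4,4] mem=[4,0,0,0]
After op 7 (/): stack=[1] mem=[4,0,0,0]
After op 8 (push 13): stack=[1,13] mem=[4,0,0,0]
After op 9 (-): stack=[-12] mem=[4,0,0,0]
After op 10 (push 16): stack=[-12,16] mem=[4,0,0,0]
After op 11 (push 7): stack=[-12,16,7] mem=[4,0,0,0]
After op 12 (RCL M0): stack=[-12,16,7,4] mem=[4,0,0,0]
After op 13 (STO M3): stack=[-12,16,7] mem=[4,0,0,4]
After op 14 (*): stack=[-12,112] mem=[4,0,0,4]
After op 15 (RCL M3): stack=[-12,112,4] mem=[4,0,0,4]
After op 16 (STO M0): stack=[-12,112] mem=[4,0,0,4]

Answer: 112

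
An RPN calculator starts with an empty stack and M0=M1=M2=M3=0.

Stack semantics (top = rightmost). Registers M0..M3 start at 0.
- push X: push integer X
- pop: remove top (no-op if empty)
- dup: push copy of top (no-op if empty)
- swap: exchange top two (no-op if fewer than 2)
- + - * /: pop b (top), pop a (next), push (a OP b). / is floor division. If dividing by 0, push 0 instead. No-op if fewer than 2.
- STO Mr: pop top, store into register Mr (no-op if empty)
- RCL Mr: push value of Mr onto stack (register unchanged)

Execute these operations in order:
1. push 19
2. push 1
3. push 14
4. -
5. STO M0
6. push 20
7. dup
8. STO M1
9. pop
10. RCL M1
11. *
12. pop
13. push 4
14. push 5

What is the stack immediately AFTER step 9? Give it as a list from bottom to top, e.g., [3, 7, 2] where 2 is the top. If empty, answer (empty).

After op 1 (push 19): stack=[19] mem=[0,0,0,0]
After op 2 (push 1): stack=[19,1] mem=[0,0,0,0]
After op 3 (push 14): stack=[19,1,14] mem=[0,0,0,0]
After op 4 (-): stack=[19,-13] mem=[0,0,0,0]
After op 5 (STO M0): stack=[19] mem=[-13,0,0,0]
After op 6 (push 20): stack=[19,20] mem=[-13,0,0,0]
After op 7 (dup): stack=[19,20,20] mem=[-13,0,0,0]
After op 8 (STO M1): stack=[19,20] mem=[-13,20,0,0]
After op 9 (pop): stack=[19] mem=[-13,20,0,0]

[19]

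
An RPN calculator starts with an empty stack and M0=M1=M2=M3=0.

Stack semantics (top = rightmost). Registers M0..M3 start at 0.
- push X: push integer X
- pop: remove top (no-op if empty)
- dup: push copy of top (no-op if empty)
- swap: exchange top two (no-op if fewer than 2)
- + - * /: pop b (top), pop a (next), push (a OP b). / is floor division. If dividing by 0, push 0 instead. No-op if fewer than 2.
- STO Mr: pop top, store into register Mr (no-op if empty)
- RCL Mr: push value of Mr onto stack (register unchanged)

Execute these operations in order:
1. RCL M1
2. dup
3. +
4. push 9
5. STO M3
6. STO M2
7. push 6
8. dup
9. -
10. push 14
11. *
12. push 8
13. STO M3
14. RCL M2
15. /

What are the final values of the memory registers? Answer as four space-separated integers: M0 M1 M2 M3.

After op 1 (RCL M1): stack=[0] mem=[0,0,0,0]
After op 2 (dup): stack=[0,0] mem=[0,0,0,0]
After op 3 (+): stack=[0] mem=[0,0,0,0]
After op 4 (push 9): stack=[0,9] mem=[0,0,0,0]
After op 5 (STO M3): stack=[0] mem=[0,0,0,9]
After op 6 (STO M2): stack=[empty] mem=[0,0,0,9]
After op 7 (push 6): stack=[6] mem=[0,0,0,9]
After op 8 (dup): stack=[6,6] mem=[0,0,0,9]
After op 9 (-): stack=[0] mem=[0,0,0,9]
After op 10 (push 14): stack=[0,14] mem=[0,0,0,9]
After op 11 (*): stack=[0] mem=[0,0,0,9]
After op 12 (push 8): stack=[0,8] mem=[0,0,0,9]
After op 13 (STO M3): stack=[0] mem=[0,0,0,8]
After op 14 (RCL M2): stack=[0,0] mem=[0,0,0,8]
After op 15 (/): stack=[0] mem=[0,0,0,8]

Answer: 0 0 0 8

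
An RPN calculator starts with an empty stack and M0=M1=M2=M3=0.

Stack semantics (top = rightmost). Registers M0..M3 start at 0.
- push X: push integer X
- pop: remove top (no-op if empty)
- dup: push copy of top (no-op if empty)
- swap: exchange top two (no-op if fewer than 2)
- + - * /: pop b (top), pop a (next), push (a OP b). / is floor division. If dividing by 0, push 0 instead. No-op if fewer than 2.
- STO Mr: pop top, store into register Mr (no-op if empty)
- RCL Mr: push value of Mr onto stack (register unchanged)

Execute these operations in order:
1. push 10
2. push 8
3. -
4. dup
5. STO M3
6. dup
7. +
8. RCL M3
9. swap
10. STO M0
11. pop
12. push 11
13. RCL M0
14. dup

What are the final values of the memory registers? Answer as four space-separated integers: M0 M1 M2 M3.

After op 1 (push 10): stack=[10] mem=[0,0,0,0]
After op 2 (push 8): stack=[10,8] mem=[0,0,0,0]
After op 3 (-): stack=[2] mem=[0,0,0,0]
After op 4 (dup): stack=[2,2] mem=[0,0,0,0]
After op 5 (STO M3): stack=[2] mem=[0,0,0,2]
After op 6 (dup): stack=[2,2] mem=[0,0,0,2]
After op 7 (+): stack=[4] mem=[0,0,0,2]
After op 8 (RCL M3): stack=[4,2] mem=[0,0,0,2]
After op 9 (swap): stack=[2,4] mem=[0,0,0,2]
After op 10 (STO M0): stack=[2] mem=[4,0,0,2]
After op 11 (pop): stack=[empty] mem=[4,0,0,2]
After op 12 (push 11): stack=[11] mem=[4,0,0,2]
After op 13 (RCL M0): stack=[11,4] mem=[4,0,0,2]
After op 14 (dup): stack=[11,4,4] mem=[4,0,0,2]

Answer: 4 0 0 2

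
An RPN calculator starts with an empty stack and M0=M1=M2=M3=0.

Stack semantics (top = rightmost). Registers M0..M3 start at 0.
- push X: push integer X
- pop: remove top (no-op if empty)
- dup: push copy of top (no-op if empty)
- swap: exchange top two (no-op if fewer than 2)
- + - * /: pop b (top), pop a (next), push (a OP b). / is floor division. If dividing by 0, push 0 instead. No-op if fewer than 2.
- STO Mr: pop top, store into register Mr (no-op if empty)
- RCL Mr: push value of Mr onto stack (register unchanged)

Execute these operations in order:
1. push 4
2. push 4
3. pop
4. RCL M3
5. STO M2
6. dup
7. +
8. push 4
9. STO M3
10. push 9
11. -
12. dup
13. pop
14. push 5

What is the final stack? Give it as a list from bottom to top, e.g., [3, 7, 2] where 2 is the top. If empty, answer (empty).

Answer: [-1, 5]

Derivation:
After op 1 (push 4): stack=[4] mem=[0,0,0,0]
After op 2 (push 4): stack=[4,4] mem=[0,0,0,0]
After op 3 (pop): stack=[4] mem=[0,0,0,0]
After op 4 (RCL M3): stack=[4,0] mem=[0,0,0,0]
After op 5 (STO M2): stack=[4] mem=[0,0,0,0]
After op 6 (dup): stack=[4,4] mem=[0,0,0,0]
After op 7 (+): stack=[8] mem=[0,0,0,0]
After op 8 (push 4): stack=[8,4] mem=[0,0,0,0]
After op 9 (STO M3): stack=[8] mem=[0,0,0,4]
After op 10 (push 9): stack=[8,9] mem=[0,0,0,4]
After op 11 (-): stack=[-1] mem=[0,0,0,4]
After op 12 (dup): stack=[-1,-1] mem=[0,0,0,4]
After op 13 (pop): stack=[-1] mem=[0,0,0,4]
After op 14 (push 5): stack=[-1,5] mem=[0,0,0,4]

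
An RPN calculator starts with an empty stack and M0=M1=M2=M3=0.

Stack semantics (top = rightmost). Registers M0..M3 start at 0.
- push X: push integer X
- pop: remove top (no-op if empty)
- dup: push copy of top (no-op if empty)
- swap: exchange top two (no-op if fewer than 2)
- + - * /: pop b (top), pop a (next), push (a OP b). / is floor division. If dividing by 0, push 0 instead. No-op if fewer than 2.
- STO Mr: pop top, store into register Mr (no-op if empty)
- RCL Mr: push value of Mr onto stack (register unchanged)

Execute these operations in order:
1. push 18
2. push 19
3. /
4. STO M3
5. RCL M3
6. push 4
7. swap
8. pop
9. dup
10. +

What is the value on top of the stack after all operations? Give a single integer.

After op 1 (push 18): stack=[18] mem=[0,0,0,0]
After op 2 (push 19): stack=[18,19] mem=[0,0,0,0]
After op 3 (/): stack=[0] mem=[0,0,0,0]
After op 4 (STO M3): stack=[empty] mem=[0,0,0,0]
After op 5 (RCL M3): stack=[0] mem=[0,0,0,0]
After op 6 (push 4): stack=[0,4] mem=[0,0,0,0]
After op 7 (swap): stack=[4,0] mem=[0,0,0,0]
After op 8 (pop): stack=[4] mem=[0,0,0,0]
After op 9 (dup): stack=[4,4] mem=[0,0,0,0]
After op 10 (+): stack=[8] mem=[0,0,0,0]

Answer: 8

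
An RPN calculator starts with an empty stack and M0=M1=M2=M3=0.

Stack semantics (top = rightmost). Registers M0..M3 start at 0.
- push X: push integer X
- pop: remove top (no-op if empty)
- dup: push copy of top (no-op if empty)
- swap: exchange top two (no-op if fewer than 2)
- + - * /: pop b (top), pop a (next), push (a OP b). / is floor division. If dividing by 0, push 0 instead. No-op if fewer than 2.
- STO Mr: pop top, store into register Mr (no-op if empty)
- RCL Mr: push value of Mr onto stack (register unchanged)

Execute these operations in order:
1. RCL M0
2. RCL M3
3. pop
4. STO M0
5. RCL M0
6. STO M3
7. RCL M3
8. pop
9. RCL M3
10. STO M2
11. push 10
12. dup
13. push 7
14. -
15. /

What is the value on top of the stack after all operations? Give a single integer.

After op 1 (RCL M0): stack=[0] mem=[0,0,0,0]
After op 2 (RCL M3): stack=[0,0] mem=[0,0,0,0]
After op 3 (pop): stack=[0] mem=[0,0,0,0]
After op 4 (STO M0): stack=[empty] mem=[0,0,0,0]
After op 5 (RCL M0): stack=[0] mem=[0,0,0,0]
After op 6 (STO M3): stack=[empty] mem=[0,0,0,0]
After op 7 (RCL M3): stack=[0] mem=[0,0,0,0]
After op 8 (pop): stack=[empty] mem=[0,0,0,0]
After op 9 (RCL M3): stack=[0] mem=[0,0,0,0]
After op 10 (STO M2): stack=[empty] mem=[0,0,0,0]
After op 11 (push 10): stack=[10] mem=[0,0,0,0]
After op 12 (dup): stack=[10,10] mem=[0,0,0,0]
After op 13 (push 7): stack=[10,10,7] mem=[0,0,0,0]
After op 14 (-): stack=[10,3] mem=[0,0,0,0]
After op 15 (/): stack=[3] mem=[0,0,0,0]

Answer: 3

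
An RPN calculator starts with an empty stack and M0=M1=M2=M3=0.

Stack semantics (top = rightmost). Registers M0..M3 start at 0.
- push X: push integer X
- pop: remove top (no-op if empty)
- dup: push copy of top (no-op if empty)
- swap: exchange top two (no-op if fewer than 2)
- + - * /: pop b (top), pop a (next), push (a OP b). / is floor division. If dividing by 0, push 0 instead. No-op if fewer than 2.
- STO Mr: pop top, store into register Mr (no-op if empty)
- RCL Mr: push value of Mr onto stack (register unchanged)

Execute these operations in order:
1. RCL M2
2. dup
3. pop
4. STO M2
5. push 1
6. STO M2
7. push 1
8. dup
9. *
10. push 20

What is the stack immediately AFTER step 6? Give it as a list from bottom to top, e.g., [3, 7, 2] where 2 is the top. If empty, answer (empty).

After op 1 (RCL M2): stack=[0] mem=[0,0,0,0]
After op 2 (dup): stack=[0,0] mem=[0,0,0,0]
After op 3 (pop): stack=[0] mem=[0,0,0,0]
After op 4 (STO M2): stack=[empty] mem=[0,0,0,0]
After op 5 (push 1): stack=[1] mem=[0,0,0,0]
After op 6 (STO M2): stack=[empty] mem=[0,0,1,0]

(empty)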